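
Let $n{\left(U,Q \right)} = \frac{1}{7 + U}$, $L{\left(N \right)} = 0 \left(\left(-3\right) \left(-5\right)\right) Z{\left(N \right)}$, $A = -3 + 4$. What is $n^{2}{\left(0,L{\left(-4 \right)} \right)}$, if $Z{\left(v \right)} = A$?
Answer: $\frac{1}{49} \approx 0.020408$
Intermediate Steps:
$A = 1$
$Z{\left(v \right)} = 1$
$L{\left(N \right)} = 0$ ($L{\left(N \right)} = 0 \left(\left(-3\right) \left(-5\right)\right) 1 = 0 \cdot 15 \cdot 1 = 0 \cdot 1 = 0$)
$n^{2}{\left(0,L{\left(-4 \right)} \right)} = \left(\frac{1}{7 + 0}\right)^{2} = \left(\frac{1}{7}\right)^{2} = \frac{1}{49}$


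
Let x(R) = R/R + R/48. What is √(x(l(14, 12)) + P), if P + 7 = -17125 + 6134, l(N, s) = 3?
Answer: I*√175951/4 ≈ 104.87*I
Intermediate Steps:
x(R) = 1 + R/48 (x(R) = 1 + R*(1/48) = 1 + R/48)
P = -10998 (P = -7 + (-17125 + 6134) = -7 - 10991 = -10998)
√(x(l(14, 12)) + P) = √((1 + (1/48)*3) - 10998) = √((1 + 1/16) - 10998) = √(17/16 - 10998) = √(-175951/16) = I*√175951/4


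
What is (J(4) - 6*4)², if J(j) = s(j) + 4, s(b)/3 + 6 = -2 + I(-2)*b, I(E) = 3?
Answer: 64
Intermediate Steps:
s(b) = -24 + 9*b (s(b) = -18 + 3*(-2 + 3*b) = -18 + (-6 + 9*b) = -24 + 9*b)
J(j) = -20 + 9*j (J(j) = (-24 + 9*j) + 4 = -20 + 9*j)
(J(4) - 6*4)² = ((-20 + 9*4) - 6*4)² = ((-20 + 36) - 24)² = (16 - 24)² = (-8)² = 64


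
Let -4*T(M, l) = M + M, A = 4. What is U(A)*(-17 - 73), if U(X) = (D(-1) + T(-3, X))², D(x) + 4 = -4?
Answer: -7605/2 ≈ -3802.5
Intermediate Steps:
D(x) = -8 (D(x) = -4 - 4 = -8)
T(M, l) = -M/2 (T(M, l) = -(M + M)/4 = -M/2)
U(X) = 169/4 (U(X) = (-8 - ½*(-3))² = (-8 + 3/2)² = (-13/2)² = 169/4)
U(A)*(-17 - 73) = 169*(-17 - 73)/4 = (169/4)*(-90) = -7605/2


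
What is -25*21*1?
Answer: -525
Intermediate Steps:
-25*21*1 = -525*1 = -525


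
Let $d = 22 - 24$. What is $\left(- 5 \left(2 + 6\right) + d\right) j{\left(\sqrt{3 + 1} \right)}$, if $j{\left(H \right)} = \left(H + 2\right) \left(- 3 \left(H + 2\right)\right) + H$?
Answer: $1932$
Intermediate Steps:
$d = -2$ ($d = 22 - 24 = -2$)
$j{\left(H \right)} = H + \left(-6 - 3 H\right) \left(2 + H\right)$ ($j{\left(H \right)} = \left(2 + H\right) \left(- 3 \left(2 + H\right)\right) + H = \left(2 + H\right) \left(-6 - 3 H\right) + H = \left(-6 - 3 H\right) \left(2 + H\right) + H = H + \left(-6 - 3 H\right) \left(2 + H\right)$)
$\left(- 5 \left(2 + 6\right) + d\right) j{\left(\sqrt{3 + 1} \right)} = \left(- 5 \left(2 + 6\right) - 2\right) \left(-12 - 11 \sqrt{3 + 1} - 3 \left(\sqrt{3 + 1}\right)^{2}\right) = \left(\left(-5\right) 8 - 2\right) \left(-12 - 11 \sqrt{4} - 3 \left(\sqrt{4}\right)^{2}\right) = \left(-40 - 2\right) \left(-12 - 22 - 3 \cdot 2^{2}\right) = - 42 \left(-12 - 22 - 12\right) = \left(-42\right) \left(-46\right) = 1932$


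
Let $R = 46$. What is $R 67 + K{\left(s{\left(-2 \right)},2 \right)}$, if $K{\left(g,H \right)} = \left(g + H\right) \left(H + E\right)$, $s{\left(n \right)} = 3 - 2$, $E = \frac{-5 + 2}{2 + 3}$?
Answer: $\frac{15431}{5} \approx 3086.2$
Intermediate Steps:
$E = - \frac{3}{5} \approx -0.6$
$s{\left(n \right)} = 1$ ($s{\left(n \right)} = 3 - 2 = 1$)
$K{\left(g,H \right)} = \left(- \frac{3}{5} + H\right) \left(H + g\right)$ ($K{\left(g,H \right)} = \left(g + H\right) \left(H - \frac{3}{5}\right) = \left(H + g\right) \left(- \frac{3}{5} + H\right) = \left(- \frac{3}{5} + H\right) \left(H + g\right)$)
$R 67 + K{\left(s{\left(-2 \right)},2 \right)} = 46 \cdot 67 + \left(2^{2} - \frac{6}{5} - \frac{3}{5} + 2 \cdot 1\right) = 3082 + \left(4 - \frac{6}{5} - \frac{3}{5} + 2\right) = 3082 + \frac{21}{5} = \frac{15431}{5}$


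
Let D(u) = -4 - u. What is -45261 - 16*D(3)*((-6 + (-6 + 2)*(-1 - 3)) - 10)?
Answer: -45261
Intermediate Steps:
-45261 - 16*D(3)*((-6 + (-6 + 2)*(-1 - 3)) - 10) = -45261 - 16*(-4 - 1*3)*((-6 + (-6 + 2)*(-1 - 3)) - 10) = -45261 - 16*(-4 - 3)*((-6 - 4*(-4)) - 10) = -45261 - 16*(-7)*((-6 + 16) - 10) = -45261 - (-112)*(10 - 10) = -45261 - (-112)*0 = -45261 - 1*0 = -45261 + 0 = -45261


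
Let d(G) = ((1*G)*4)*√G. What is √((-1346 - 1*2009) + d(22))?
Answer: √(-3355 + 88*√22) ≈ 54.242*I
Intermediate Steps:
d(G) = 4*G^(3/2) (d(G) = (G*4)*√G = (4*G)*√G = 4*G^(3/2))
√((-1346 - 1*2009) + d(22)) = √((-1346 - 1*2009) + 4*22^(3/2)) = √((-1346 - 2009) + 4*(22*√22)) = √(-3355 + 88*√22)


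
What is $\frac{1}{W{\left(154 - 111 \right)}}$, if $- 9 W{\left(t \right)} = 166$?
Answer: $- \frac{9}{166} \approx -0.054217$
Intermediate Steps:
$W{\left(t \right)} = - \frac{166}{9}$ ($W{\left(t \right)} = \left(- \frac{1}{9}\right) 166 = - \frac{166}{9}$)
$\frac{1}{W{\left(154 - 111 \right)}} = \frac{1}{- \frac{166}{9}} = - \frac{9}{166}$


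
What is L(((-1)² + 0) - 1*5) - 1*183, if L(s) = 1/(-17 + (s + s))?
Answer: -4576/25 ≈ -183.04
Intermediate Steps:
L(s) = 1/(-17 + 2*s)
L(((-1)² + 0) - 1*5) - 1*183 = 1/(-17 + 2*(((-1)² + 0) - 1*5)) - 1*183 = 1/(-17 + 2*((1 + 0) - 5)) - 183 = 1/(-17 + 2*(1 - 5)) - 183 = 1/(-17 + 2*(-4)) - 183 = 1/(-17 - 8) - 183 = 1/(-25) - 183 = -1/25 - 183 = -4576/25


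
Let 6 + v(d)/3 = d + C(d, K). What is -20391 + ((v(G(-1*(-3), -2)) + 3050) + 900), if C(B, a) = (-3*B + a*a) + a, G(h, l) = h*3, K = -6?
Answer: -16423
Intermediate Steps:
G(h, l) = 3*h
C(B, a) = a + a**2 - 3*B (C(B, a) = (-3*B + a**2) + a = (a**2 - 3*B) + a = a + a**2 - 3*B)
v(d) = 72 - 6*d (v(d) = -18 + 3*(d + (-6 + (-6)**2 - 3*d)) = -18 + 3*(d + (-6 + 36 - 3*d)) = -18 + 3*(d + (30 - 3*d)) = -18 + 3*(30 - 2*d) = -18 + (90 - 6*d) = 72 - 6*d)
-20391 + ((v(G(-1*(-3), -2)) + 3050) + 900) = -20391 + (((72 - 18*(-1*(-3))) + 3050) + 900) = -20391 + (((72 - 18*3) + 3050) + 900) = -20391 + (((72 - 6*9) + 3050) + 900) = -20391 + (((72 - 54) + 3050) + 900) = -20391 + ((18 + 3050) + 900) = -20391 + (3068 + 900) = -20391 + 3968 = -16423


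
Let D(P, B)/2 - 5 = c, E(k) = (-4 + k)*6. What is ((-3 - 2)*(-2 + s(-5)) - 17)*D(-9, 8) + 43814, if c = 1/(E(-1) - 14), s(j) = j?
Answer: 483925/11 ≈ 43993.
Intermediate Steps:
E(k) = -24 + 6*k
c = -1/44 (c = 1/((-24 + 6*(-1)) - 14) = 1/((-24 - 6) - 14) = 1/(-30 - 14) = 1/(-44) = -1/44 ≈ -0.022727)
D(P, B) = 219/22 (D(P, B) = 10 + 2*(-1/44) = 10 - 1/22 = 219/22)
((-3 - 2)*(-2 + s(-5)) - 17)*D(-9, 8) + 43814 = ((-3 - 2)*(-2 - 5) - 17)*(219/22) + 43814 = (-5*(-7) - 17)*(219/22) + 43814 = (35 - 17)*(219/22) + 43814 = 18*(219/22) + 43814 = 1971/11 + 43814 = 483925/11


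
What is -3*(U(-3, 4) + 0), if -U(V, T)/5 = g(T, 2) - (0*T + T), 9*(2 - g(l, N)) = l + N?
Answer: -40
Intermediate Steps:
g(l, N) = 2 - N/9 - l/9 (g(l, N) = 2 - (l + N)/9 = 2 - (N + l)/9 = 2 + (-N/9 - l/9) = 2 - N/9 - l/9)
U(V, T) = -80/9 + 50*T/9 (U(V, T) = -5*((2 - 1/9*2 - T/9) - (0*T + T)) = -5*((2 - 2/9 - T/9) - (0 + T)) = -5*((16/9 - T/9) - T) = -5*(16/9 - 10*T/9) = -80/9 + 50*T/9)
-3*(U(-3, 4) + 0) = -3*((-80/9 + (50/9)*4) + 0) = -3*((-80/9 + 200/9) + 0) = -3*(40/3 + 0) = -3*40/3 = -40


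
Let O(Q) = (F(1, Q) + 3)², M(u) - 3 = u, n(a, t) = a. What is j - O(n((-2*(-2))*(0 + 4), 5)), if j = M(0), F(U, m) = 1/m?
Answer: -1633/256 ≈ -6.3789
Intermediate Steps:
M(u) = 3 + u
O(Q) = (3 + 1/Q)² (O(Q) = (1/Q + 3)² = (3 + 1/Q)²)
j = 3 (j = 3 + 0 = 3)
j - O(n((-2*(-2))*(0 + 4), 5)) = 3 - (1 + 3*((-2*(-2))*(0 + 4)))²/((-2*(-2))*(0 + 4))² = 3 - (1 + 3*(4*4))²/(4*4)² = 3 - (1 + 3*16)²/16² = 3 - (1 + 48)²/256 = 3 - 49²/256 = 3 - 2401/256 = -1633/256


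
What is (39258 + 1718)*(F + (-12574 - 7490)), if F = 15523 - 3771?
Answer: -340592512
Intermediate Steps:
F = 11752
(39258 + 1718)*(F + (-12574 - 7490)) = (39258 + 1718)*(11752 + (-12574 - 7490)) = 40976*(11752 - 20064) = 40976*(-8312) = -340592512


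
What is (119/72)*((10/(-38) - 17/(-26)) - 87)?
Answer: -5091415/35568 ≈ -143.15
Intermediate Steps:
(119/72)*((10/(-38) - 17/(-26)) - 87) = (119*(1/72))*((10*(-1/38) - 17*(-1/26)) - 87) = 119*((-5/19 + 17/26) - 87)/72 = 119*(193/494 - 87)/72 = (119/72)*(-42785/494) = -5091415/35568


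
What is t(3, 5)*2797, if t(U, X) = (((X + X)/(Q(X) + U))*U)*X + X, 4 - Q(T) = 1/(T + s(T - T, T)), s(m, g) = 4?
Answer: 2321510/31 ≈ 74887.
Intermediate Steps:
Q(T) = 4 - 1/(4 + T) (Q(T) = 4 - 1/(T + 4) = 4 - 1/(4 + T))
t(U, X) = X + 2*U*X²/(U + (15 + 4*X)/(4 + X)) (t(U, X) = (((X + X)/((15 + 4*X)/(4 + X) + U))*U)*X + X = (((2*X)/(U + (15 + 4*X)/(4 + X)))*U)*X + X = ((2*X/(U + (15 + 4*X)/(4 + X)))*U)*X + X = (2*U*X/(U + (15 + 4*X)/(4 + X)))*X + X = 2*U*X²/(U + (15 + 4*X)/(4 + X)) + X = X + 2*U*X²/(U + (15 + 4*X)/(4 + X)))
t(3, 5)*2797 = (5*(15 + 4*5 + 3*(1 + 2*5)*(4 + 5))/(15 + 4*5 + 3*(4 + 5)))*2797 = (5*(15 + 20 + 3*(1 + 10)*9)/(15 + 20 + 3*9))*2797 = (5*(15 + 20 + 3*11*9)/(15 + 20 + 27))*2797 = (5*(15 + 20 + 297)/62)*2797 = (5*(1/62)*332)*2797 = (830/31)*2797 = 2321510/31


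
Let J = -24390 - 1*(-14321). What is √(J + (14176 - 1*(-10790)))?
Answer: √14897 ≈ 122.05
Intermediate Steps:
J = -10069 (J = -24390 + 14321 = -10069)
√(J + (14176 - 1*(-10790))) = √(-10069 + (14176 - 1*(-10790))) = √(-10069 + (14176 + 10790)) = √(-10069 + 24966) = √14897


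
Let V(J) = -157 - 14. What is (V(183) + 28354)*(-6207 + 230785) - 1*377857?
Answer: 6328903917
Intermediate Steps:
V(J) = -171
(V(183) + 28354)*(-6207 + 230785) - 1*377857 = (-171 + 28354)*(-6207 + 230785) - 1*377857 = 28183*224578 - 377857 = 6329281774 - 377857 = 6328903917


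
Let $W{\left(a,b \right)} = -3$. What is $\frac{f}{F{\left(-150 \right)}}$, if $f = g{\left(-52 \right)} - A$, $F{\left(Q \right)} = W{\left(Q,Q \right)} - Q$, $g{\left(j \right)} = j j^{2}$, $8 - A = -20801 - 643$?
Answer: $- \frac{54020}{49} \approx -1102.4$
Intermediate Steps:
$A = 21452$ ($A = 8 - \left(-20801 - 643\right) = 8 - -21444 = 8 + 21444 = 21452$)
$g{\left(j \right)} = j^{3}$
$F{\left(Q \right)} = -3 - Q$
$f = -162060$ ($f = \left(-52\right)^{3} - 21452 = -140608 - 21452 = -162060$)
$\frac{f}{F{\left(-150 \right)}} = - \frac{162060}{-3 - -150} = - \frac{162060}{-3 + 150} = - \frac{162060}{147} = \left(-162060\right) \frac{1}{147} = - \frac{54020}{49}$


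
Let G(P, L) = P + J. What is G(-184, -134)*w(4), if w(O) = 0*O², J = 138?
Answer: 0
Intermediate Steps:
w(O) = 0
G(P, L) = 138 + P (G(P, L) = P + 138 = 138 + P)
G(-184, -134)*w(4) = (138 - 184)*0 = -46*0 = 0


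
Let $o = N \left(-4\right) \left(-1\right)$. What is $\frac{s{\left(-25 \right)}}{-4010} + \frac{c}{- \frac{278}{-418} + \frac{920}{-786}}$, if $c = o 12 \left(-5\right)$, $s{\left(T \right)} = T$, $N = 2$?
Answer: $\frac{31619667085}{33293426} \approx 949.73$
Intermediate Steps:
$o = 8$ ($o = 2 \left(-4\right) \left(-1\right) = \left(-8\right) \left(-1\right) = 8$)
$c = -480$ ($c = 8 \cdot 12 \left(-5\right) = 96 \left(-5\right) = -480$)
$\frac{s{\left(-25 \right)}}{-4010} + \frac{c}{- \frac{278}{-418} + \frac{920}{-786}} = - \frac{25}{-4010} - \frac{480}{- \frac{278}{-418} + \frac{920}{-786}} = \left(-25\right) \left(- \frac{1}{4010}\right) - \frac{480}{\left(-278\right) \left(- \frac{1}{418}\right) + 920 \left(- \frac{1}{786}\right)} = \frac{5}{802} - \frac{480}{\frac{139}{209} - \frac{460}{393}} = \frac{5}{802} - \frac{480}{- \frac{41513}{82137}} = \frac{5}{802} - - \frac{39425760}{41513} = \frac{5}{802} + \frac{39425760}{41513} = \frac{31619667085}{33293426}$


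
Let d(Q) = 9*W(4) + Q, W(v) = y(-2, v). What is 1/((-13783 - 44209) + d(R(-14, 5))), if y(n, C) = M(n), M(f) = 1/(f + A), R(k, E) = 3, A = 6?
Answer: -4/231947 ≈ -1.7245e-5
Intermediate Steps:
M(f) = 1/(6 + f) (M(f) = 1/(f + 6) = 1/(6 + f))
y(n, C) = 1/(6 + n)
W(v) = 1/4 (W(v) = 1/(6 - 2) = 1/4)
d(Q) = 9/4 + Q (d(Q) = 9*(1/4) + Q = 9/4 + Q)
1/((-13783 - 44209) + d(R(-14, 5))) = 1/((-13783 - 44209) + (9/4 + 3)) = 1/(-57992 + 21/4) = 1/(-231947/4) = -4/231947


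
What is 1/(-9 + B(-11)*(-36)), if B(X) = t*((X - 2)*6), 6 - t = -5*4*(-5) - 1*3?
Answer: -1/255537 ≈ -3.9133e-6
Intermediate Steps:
t = -91 (t = 6 - (-5*4*(-5) - 1*3) = 6 - (-20*(-5) - 3) = 6 - (100 - 3) = 6 - 1*97 = 6 - 97 = -91)
B(X) = 1092 - 546*X (B(X) = -91*(X - 2)*6 = -91*(-2 + X)*6 = -91*(-12 + 6*X) = 1092 - 546*X)
1/(-9 + B(-11)*(-36)) = 1/(-9 + (1092 - 546*(-11))*(-36)) = 1/(-9 + (1092 + 6006)*(-36)) = 1/(-9 + 7098*(-36)) = 1/(-9 - 255528) = 1/(-255537) = -1/255537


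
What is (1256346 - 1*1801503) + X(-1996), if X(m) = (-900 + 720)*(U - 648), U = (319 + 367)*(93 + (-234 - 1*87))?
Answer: 27724923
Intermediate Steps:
U = -156408 (U = 686*(93 + (-234 - 87)) = 686*(93 - 321) = 686*(-228) = -156408)
X(m) = 28270080 (X(m) = (-900 + 720)*(-156408 - 648) = -180*(-157056) = 28270080)
(1256346 - 1*1801503) + X(-1996) = (1256346 - 1*1801503) + 28270080 = (1256346 - 1801503) + 28270080 = -545157 + 28270080 = 27724923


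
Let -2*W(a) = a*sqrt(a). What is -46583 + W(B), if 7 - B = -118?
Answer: -46583 - 625*sqrt(5)/2 ≈ -47282.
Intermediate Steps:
B = 125 (B = 7 - 1*(-118) = 7 + 118 = 125)
W(a) = -a**(3/2)/2 (W(a) = -a*sqrt(a)/2 = -a**(3/2)/2)
-46583 + W(B) = -46583 - 625*sqrt(5)/2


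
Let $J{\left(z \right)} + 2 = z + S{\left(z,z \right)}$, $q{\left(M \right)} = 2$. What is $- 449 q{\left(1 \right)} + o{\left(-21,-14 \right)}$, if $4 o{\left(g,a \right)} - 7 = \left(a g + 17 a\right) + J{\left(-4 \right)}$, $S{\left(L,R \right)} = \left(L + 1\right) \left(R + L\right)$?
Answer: $- \frac{3511}{4} \approx -877.75$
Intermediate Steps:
$S{\left(L,R \right)} = \left(1 + L\right) \left(L + R\right)$
$J{\left(z \right)} = -2 + 2 z^{2} + 3 z$ ($J{\left(z \right)} = -2 + \left(z + \left(z + z + z^{2} + z z\right)\right) = -2 + \left(z + \left(z + z + z^{2} + z^{2}\right)\right) = -2 + \left(z + \left(2 z + 2 z^{2}\right)\right) = -2 + \left(2 z^{2} + 3 z\right) = -2 + 2 z^{2} + 3 z$)
$o{\left(g,a \right)} = \frac{25}{4} + \frac{17 a}{4} + \frac{a g}{4}$ ($o{\left(g,a \right)} = \frac{7}{4} + \frac{\left(a g + 17 a\right) + \left(-2 + 2 \left(-4\right)^{2} + 3 \left(-4\right)\right)}{4} = \frac{7}{4} + \frac{\left(17 a + a g\right) - -18}{4} = \frac{7}{4} + \frac{\left(17 a + a g\right) + 18}{4} = \frac{7}{4} + \frac{18 + 17 a + a g}{4} = \frac{7}{4} + \left(\frac{9}{2} + \frac{17 a}{4} + \frac{a g}{4}\right) = \frac{25}{4} + \frac{17 a}{4} + \frac{a g}{4}$)
$- 449 q{\left(1 \right)} + o{\left(-21,-14 \right)} = \left(-449\right) 2 + \left(\frac{25}{4} + \frac{17}{4} \left(-14\right) + \frac{1}{4} \left(-14\right) \left(-21\right)\right) = -898 + \left(\frac{25}{4} - \frac{119}{2} + \frac{147}{2}\right) = -898 + \frac{81}{4} = - \frac{3511}{4}$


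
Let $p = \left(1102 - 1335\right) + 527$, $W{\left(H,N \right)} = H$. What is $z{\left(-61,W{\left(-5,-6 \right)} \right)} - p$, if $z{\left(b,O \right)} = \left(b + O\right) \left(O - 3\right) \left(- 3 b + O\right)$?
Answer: $93690$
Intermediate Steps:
$p = 294$ ($p = -233 + 527 = 294$)
$z{\left(b,O \right)} = \left(-3 + O\right) \left(O + b\right) \left(O - 3 b\right)$ ($z{\left(b,O \right)} = \left(O + b\right) \left(-3 + O\right) \left(O - 3 b\right) = \left(-3 + O\right) \left(O + b\right) \left(O - 3 b\right)$)
$z{\left(-61,W{\left(-5,-6 \right)} \right)} - p = \left(\left(-5\right)^{3} - 3 \left(-5\right)^{2} + 9 \left(-61\right)^{2} - - 15 \left(-61\right)^{2} - - 122 \left(-5\right)^{2} + 6 \left(-5\right) \left(-61\right)\right) - 294 = \left(-125 - 75 + 9 \cdot 3721 - \left(-15\right) 3721 - \left(-122\right) 25 + 1830\right) - 294 = \left(-125 - 75 + 33489 + 55815 + 3050 + 1830\right) - 294 = 93984 - 294 = 93690$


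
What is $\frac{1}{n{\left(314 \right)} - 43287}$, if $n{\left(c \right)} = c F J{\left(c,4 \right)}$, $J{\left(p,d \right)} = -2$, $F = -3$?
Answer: $- \frac{1}{41403} \approx -2.4153 \cdot 10^{-5}$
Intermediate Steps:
$n{\left(c \right)} = 6 c$ ($n{\left(c \right)} = c \left(-3\right) \left(-2\right) = - 3 c \left(-2\right) = 6 c$)
$\frac{1}{n{\left(314 \right)} - 43287} = \frac{1}{6 \cdot 314 - 43287} = \frac{1}{1884 - 43287} = \frac{1}{-41403} = - \frac{1}{41403}$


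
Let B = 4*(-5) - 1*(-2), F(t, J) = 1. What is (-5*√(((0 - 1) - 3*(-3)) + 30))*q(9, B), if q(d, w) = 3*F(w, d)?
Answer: -15*√38 ≈ -92.466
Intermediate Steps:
B = -18 (B = -20 + 2 = -18)
q(d, w) = 3 (q(d, w) = 3*1 = 3)
(-5*√(((0 - 1) - 3*(-3)) + 30))*q(9, B) = -5*√(((0 - 1) - 3*(-3)) + 30)*3 = -5*√((-1 + 9) + 30)*3 = -5*√(8 + 30)*3 = -5*√38*3 = -15*√38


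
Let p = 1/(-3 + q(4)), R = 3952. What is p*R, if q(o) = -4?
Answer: -3952/7 ≈ -564.57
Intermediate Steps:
p = -⅐ (p = 1/(-3 - 4) = 1/(-7) = -⅐ ≈ -0.14286)
p*R = -⅐*3952 = -3952/7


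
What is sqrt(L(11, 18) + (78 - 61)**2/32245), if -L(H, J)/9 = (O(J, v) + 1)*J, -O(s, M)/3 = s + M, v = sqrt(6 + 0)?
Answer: sqrt(8927217173455 + 505313652150*sqrt(6))/32245 ≈ 98.876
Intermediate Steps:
v = sqrt(6) ≈ 2.4495
O(s, M) = -3*M - 3*s (O(s, M) = -3*(s + M) = -3*(M + s) = -3*M - 3*s)
L(H, J) = -9*J*(1 - 3*J - 3*sqrt(6)) (L(H, J) = -9*((-3*sqrt(6) - 3*J) + 1)*J = -9*((-3*J - 3*sqrt(6)) + 1)*J = -9*(1 - 3*J - 3*sqrt(6))*J = -9*J*(1 - 3*J - 3*sqrt(6)))
sqrt(L(11, 18) + (78 - 61)**2/32245) = sqrt(9*18*(-1 + 3*18 + 3*sqrt(6)) + (78 - 61)**2/32245) = sqrt(9*18*(-1 + 54 + 3*sqrt(6)) + 17**2*(1/32245)) = sqrt(9*18*(53 + 3*sqrt(6)) + 289*(1/32245)) = sqrt((8586 + 486*sqrt(6)) + 289/32245) = sqrt(276855859/32245 + 486*sqrt(6))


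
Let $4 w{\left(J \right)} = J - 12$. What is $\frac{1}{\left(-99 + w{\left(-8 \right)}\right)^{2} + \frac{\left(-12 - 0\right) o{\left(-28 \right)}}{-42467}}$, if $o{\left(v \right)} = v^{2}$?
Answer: $\frac{42467}{459332480} \approx 9.2454 \cdot 10^{-5}$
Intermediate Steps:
$w{\left(J \right)} = -3 + \frac{J}{4}$ ($w{\left(J \right)} = \frac{J - 12}{4} = \frac{-12 + J}{4} = -3 + \frac{J}{4}$)
$\frac{1}{\left(-99 + w{\left(-8 \right)}\right)^{2} + \frac{\left(-12 - 0\right) o{\left(-28 \right)}}{-42467}} = \frac{1}{\left(-99 + \left(-3 + \frac{1}{4} \left(-8\right)\right)\right)^{2} + \frac{\left(-12 - 0\right) \left(-28\right)^{2}}{-42467}} = \frac{1}{\left(-99 - 5\right)^{2} + \left(-12 + 0\right) 784 \left(- \frac{1}{42467}\right)} = \frac{1}{\left(-99 - 5\right)^{2} + \left(-12\right) 784 \left(- \frac{1}{42467}\right)} = \frac{1}{\left(-104\right)^{2} - - \frac{9408}{42467}} = \frac{1}{10816 + \frac{9408}{42467}} = \frac{1}{\frac{459332480}{42467}} = \frac{42467}{459332480}$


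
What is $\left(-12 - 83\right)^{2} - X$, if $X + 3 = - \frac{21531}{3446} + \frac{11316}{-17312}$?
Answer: $\frac{67374563483}{7457144} \approx 9034.9$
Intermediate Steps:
$X = - \frac{73838883}{7457144}$ ($X = -3 + \left(- \frac{21531}{3446} + \frac{11316}{-17312}\right) = -3 + \left(\left(-21531\right) \frac{1}{3446} + 11316 \left(- \frac{1}{17312}\right)\right) = -3 - \frac{51467451}{7457144} = - \frac{73838883}{7457144} \approx -9.9018$)
$\left(-12 - 83\right)^{2} - X = \left(-12 - 83\right)^{2} - - \frac{73838883}{7457144} = \left(-95\right)^{2} + \frac{73838883}{7457144} = 9025 + \frac{73838883}{7457144} = \frac{67374563483}{7457144}$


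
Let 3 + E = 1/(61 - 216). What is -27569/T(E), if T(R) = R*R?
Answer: -662345225/217156 ≈ -3050.1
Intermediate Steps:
E = -466/155 (E = -3 + 1/(61 - 216) = -3 + 1/(-155) = -3 - 1/155 = -466/155 ≈ -3.0065)
T(R) = R**2
-27569/T(E) = -27569/((-466/155)**2) = -27569/217156/24025 = -27569*24025/217156 = -662345225/217156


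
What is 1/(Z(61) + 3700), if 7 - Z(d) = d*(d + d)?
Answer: -1/3735 ≈ -0.00026774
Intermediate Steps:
Z(d) = 7 - 2*d² (Z(d) = 7 - d*(d + d) = 7 - d*2*d = 7 - 2*d²)
1/(Z(61) + 3700) = 1/((7 - 2*61²) + 3700) = 1/((7 - 2*3721) + 3700) = 1/((7 - 7442) + 3700) = 1/(-7435 + 3700) = 1/(-3735) = -1/3735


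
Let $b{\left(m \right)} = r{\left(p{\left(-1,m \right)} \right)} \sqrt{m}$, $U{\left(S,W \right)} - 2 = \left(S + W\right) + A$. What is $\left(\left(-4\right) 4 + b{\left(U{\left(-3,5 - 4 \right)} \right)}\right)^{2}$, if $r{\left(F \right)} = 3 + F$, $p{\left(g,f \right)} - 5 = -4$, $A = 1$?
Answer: $144$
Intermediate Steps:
$p{\left(g,f \right)} = 1$ ($p{\left(g,f \right)} = 5 - 4 = 1$)
$U{\left(S,W \right)} = 3 + S + W$ ($U{\left(S,W \right)} = 2 + \left(\left(S + W\right) + 1\right) = 2 + \left(1 + S + W\right) = 3 + S + W$)
$b{\left(m \right)} = 4 \sqrt{m}$ ($b{\left(m \right)} = \left(3 + 1\right) \sqrt{m} = 4 \sqrt{m}$)
$\left(\left(-4\right) 4 + b{\left(U{\left(-3,5 - 4 \right)} \right)}\right)^{2} = \left(\left(-4\right) 4 + 4 \sqrt{3 - 3 + \left(5 - 4\right)}\right)^{2} = \left(-16 + 4 \sqrt{3 - 3 + \left(5 - 4\right)}\right)^{2} = \left(-16 + 4 \sqrt{3 - 3 + 1}\right)^{2} = \left(-16 + 4 \sqrt{1}\right)^{2} = \left(-16 + 4 \cdot 1\right)^{2} = \left(-16 + 4\right)^{2} = \left(-12\right)^{2} = 144$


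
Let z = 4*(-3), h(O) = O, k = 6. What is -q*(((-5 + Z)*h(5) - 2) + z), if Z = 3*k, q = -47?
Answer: 2397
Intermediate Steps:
Z = 18 (Z = 3*6 = 18)
z = -12
-q*(((-5 + Z)*h(5) - 2) + z) = -(-47)*(((-5 + 18)*5 - 2) - 12) = -(-47)*((13*5 - 2) - 12) = -(-47)*((65 - 2) - 12) = -(-47)*(63 - 12) = -(-47)*51 = -1*(-2397) = 2397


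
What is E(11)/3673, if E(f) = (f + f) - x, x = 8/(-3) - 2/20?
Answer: 743/110190 ≈ 0.0067429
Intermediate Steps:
x = -83/30 (x = 8*(-⅓) - 2*1/20 = -8/3 - ⅒ = -83/30 ≈ -2.7667)
E(f) = 83/30 + 2*f (E(f) = (f + f) - 1*(-83/30) = 2*f + 83/30 = 83/30 + 2*f)
E(11)/3673 = (83/30 + 2*11)/3673 = (83/30 + 22)*(1/3673) = (743/30)*(1/3673) = 743/110190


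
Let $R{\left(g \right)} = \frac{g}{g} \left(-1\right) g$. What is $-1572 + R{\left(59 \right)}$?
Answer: $-1631$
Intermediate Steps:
$R{\left(g \right)} = - g$ ($R{\left(g \right)} = 1 \left(-1\right) g = - g$)
$-1572 + R{\left(59 \right)} = -1572 - 59 = -1631$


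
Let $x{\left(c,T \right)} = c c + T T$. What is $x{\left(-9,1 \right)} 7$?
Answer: $574$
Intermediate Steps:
$x{\left(c,T \right)} = T^{2} + c^{2}$ ($x{\left(c,T \right)} = c^{2} + T^{2} = T^{2} + c^{2}$)
$x{\left(-9,1 \right)} 7 = \left(1^{2} + \left(-9\right)^{2}\right) 7 = \left(1 + 81\right) 7 = 82 \cdot 7 = 574$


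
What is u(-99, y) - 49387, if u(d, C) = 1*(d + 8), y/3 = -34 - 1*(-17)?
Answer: -49478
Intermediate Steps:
y = -51 (y = 3*(-34 - 1*(-17)) = 3*(-34 + 17) = 3*(-17) = -51)
u(d, C) = 8 + d (u(d, C) = 1*(8 + d) = 8 + d)
u(-99, y) - 49387 = (8 - 99) - 49387 = -91 - 49387 = -49478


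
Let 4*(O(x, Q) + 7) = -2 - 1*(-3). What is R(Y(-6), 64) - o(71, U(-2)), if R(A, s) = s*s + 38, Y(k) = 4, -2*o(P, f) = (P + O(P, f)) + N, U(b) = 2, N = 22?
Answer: 33417/8 ≈ 4177.1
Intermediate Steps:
O(x, Q) = -27/4 (O(x, Q) = -7 + (-2 - 1*(-3))/4 = -7 + (-2 + 3)/4 = -7 + (¼)*1 = -7 + ¼ = -27/4)
o(P, f) = -61/8 - P/2 (o(P, f) = -((P - 27/4) + 22)/2 = -((-27/4 + P) + 22)/2 = -(61/4 + P)/2 = -61/8 - P/2)
R(A, s) = 38 + s² (R(A, s) = s² + 38 = 38 + s²)
R(Y(-6), 64) - o(71, U(-2)) = (38 + 64²) - (-61/8 - ½*71) = (38 + 4096) - (-61/8 - 71/2) = 4134 - 1*(-345/8) = 4134 + 345/8 = 33417/8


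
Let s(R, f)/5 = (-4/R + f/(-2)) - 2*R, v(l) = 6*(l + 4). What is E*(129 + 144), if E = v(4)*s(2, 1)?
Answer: -425880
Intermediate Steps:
v(l) = 24 + 6*l (v(l) = 6*(4 + l) = 24 + 6*l)
s(R, f) = -20/R - 10*R - 5*f/2 (s(R, f) = 5*((-4/R + f/(-2)) - 2*R) = 5*((-4/R + f*(-1/2)) - 2*R) = 5*((-4/R - f/2) - 2*R) = 5*(-4/R - 2*R - f/2) = -20/R - 10*R - 5*f/2)
E = -1560 (E = (24 + 6*4)*(-20/2 - 10*2 - 5/2*1) = (24 + 24)*(-20*1/2 - 20 - 5/2) = 48*(-10 - 20 - 5/2) = 48*(-65/2) = -1560)
E*(129 + 144) = -1560*(129 + 144) = -1560*273 = -425880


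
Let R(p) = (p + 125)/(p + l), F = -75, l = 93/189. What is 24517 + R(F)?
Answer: 57539824/2347 ≈ 24516.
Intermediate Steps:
l = 31/63 (l = 93*(1/189) = 31/63 ≈ 0.49206)
R(p) = (125 + p)/(31/63 + p) (R(p) = (p + 125)/(p + 31/63) = (125 + p)/(31/63 + p))
24517 + R(F) = 24517 + 63*(125 - 75)/(31 + 63*(-75)) = 24517 + 63*50/(31 - 4725) = 24517 + 63*50/(-4694) = 24517 + 63*(-1/4694)*50 = 24517 - 1575/2347 = 57539824/2347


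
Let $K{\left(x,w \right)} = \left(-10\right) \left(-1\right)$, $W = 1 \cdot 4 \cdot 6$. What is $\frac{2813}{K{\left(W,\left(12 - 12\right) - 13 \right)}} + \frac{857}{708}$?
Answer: $\frac{1000087}{3540} \approx 282.51$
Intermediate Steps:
$W = 24$ ($W = 4 \cdot 6 = 24$)
$K{\left(x,w \right)} = 10$
$\frac{2813}{K{\left(W,\left(12 - 12\right) - 13 \right)}} + \frac{857}{708} = \frac{2813}{10} + \frac{857}{708} = \frac{1000087}{3540}$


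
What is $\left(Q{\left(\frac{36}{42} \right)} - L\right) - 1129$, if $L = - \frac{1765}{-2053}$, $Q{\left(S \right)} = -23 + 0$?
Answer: $- \frac{2366821}{2053} \approx -1152.9$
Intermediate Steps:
$Q{\left(S \right)} = -23$
$L = \frac{1765}{2053}$ ($L = \left(-1765\right) \left(- \frac{1}{2053}\right) = \frac{1765}{2053} \approx 0.85972$)
$\left(Q{\left(\frac{36}{42} \right)} - L\right) - 1129 = \left(-23 - \frac{1765}{2053}\right) - 1129 = - \frac{48984}{2053} - 1129 = - \frac{2366821}{2053}$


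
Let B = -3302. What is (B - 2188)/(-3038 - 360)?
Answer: 2745/1699 ≈ 1.6157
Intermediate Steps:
(B - 2188)/(-3038 - 360) = (-3302 - 2188)/(-3038 - 360) = -5490/(-3398) = -5490*(-1/3398) = 2745/1699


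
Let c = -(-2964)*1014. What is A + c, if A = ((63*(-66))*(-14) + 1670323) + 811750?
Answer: 5545781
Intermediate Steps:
A = 2540285 (A = (-4158*(-14) + 1670323) + 811750 = (58212 + 1670323) + 811750 = 1728535 + 811750 = 2540285)
c = 3005496 (c = -13*(-231192) = 3005496)
A + c = 2540285 + 3005496 = 5545781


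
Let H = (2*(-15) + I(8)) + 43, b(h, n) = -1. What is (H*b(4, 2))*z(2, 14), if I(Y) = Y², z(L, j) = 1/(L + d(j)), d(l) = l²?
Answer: -7/18 ≈ -0.38889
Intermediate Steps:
z(L, j) = 1/(L + j²)
H = 77 (H = (2*(-15) + 8²) + 43 = (-30 + 64) + 43 = 34 + 43 = 77)
(H*b(4, 2))*z(2, 14) = (77*(-1))/(2 + 14²) = -77/(2 + 196) = -77/198 = -77*1/198 = -7/18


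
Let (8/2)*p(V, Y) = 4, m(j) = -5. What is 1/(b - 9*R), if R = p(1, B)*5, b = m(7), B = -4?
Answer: -1/50 ≈ -0.020000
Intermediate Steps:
p(V, Y) = 1 (p(V, Y) = (¼)*4 = 1)
b = -5
R = 5 (R = 1*5 = 5)
1/(b - 9*R) = 1/(-5 - 9*5) = 1/(-5 - 45) = 1/(-50) = -1/50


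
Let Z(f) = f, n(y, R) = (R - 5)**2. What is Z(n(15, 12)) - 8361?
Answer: -8312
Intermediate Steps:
n(y, R) = (-5 + R)**2
Z(n(15, 12)) - 8361 = (-5 + 12)**2 - 8361 = 7**2 - 8361 = 49 - 8361 = -8312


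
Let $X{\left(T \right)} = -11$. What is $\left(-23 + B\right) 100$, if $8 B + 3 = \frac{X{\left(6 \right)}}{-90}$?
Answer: $- \frac{84095}{36} \approx -2336.0$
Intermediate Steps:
$B = - \frac{259}{720}$ ($B = - \frac{3}{8} + \frac{\left(-11\right) \frac{1}{-90}}{8} = - \frac{3}{8} + \frac{\left(-11\right) \left(- \frac{1}{90}\right)}{8} = - \frac{3}{8} + \frac{1}{8} \cdot \frac{11}{90} = - \frac{3}{8} + \frac{11}{720} = - \frac{259}{720} \approx -0.35972$)
$\left(-23 + B\right) 100 = \left(-23 - \frac{259}{720}\right) 100 = \left(- \frac{16819}{720}\right) 100 = - \frac{84095}{36}$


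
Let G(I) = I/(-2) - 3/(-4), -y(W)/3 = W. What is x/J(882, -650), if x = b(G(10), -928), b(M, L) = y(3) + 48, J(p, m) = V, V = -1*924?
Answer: -13/308 ≈ -0.042208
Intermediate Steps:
V = -924
J(p, m) = -924
y(W) = -3*W
G(I) = 3/4 - I/2 (G(I) = I*(-1/2) - 3*(-1/4) = -I/2 + 3/4 = 3/4 - I/2)
b(M, L) = 39 (b(M, L) = -3*3 + 48 = -9 + 48 = 39)
x = 39
x/J(882, -650) = 39/(-924) = 39*(-1/924) = -13/308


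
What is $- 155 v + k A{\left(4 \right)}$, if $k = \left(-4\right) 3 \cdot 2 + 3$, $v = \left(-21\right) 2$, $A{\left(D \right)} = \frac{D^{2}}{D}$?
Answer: $6426$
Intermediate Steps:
$A{\left(D \right)} = D$
$v = -42$
$k = -21$ ($k = \left(-12\right) 2 + 3 = -24 + 3 = -21$)
$- 155 v + k A{\left(4 \right)} = \left(-155\right) \left(-42\right) - 84 = 6510 - 84 = 6426$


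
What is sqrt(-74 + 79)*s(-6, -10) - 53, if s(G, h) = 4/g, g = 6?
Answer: -53 + 2*sqrt(5)/3 ≈ -51.509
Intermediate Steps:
s(G, h) = 2/3 (s(G, h) = 4/6 = 4*(1/6) = 2/3)
sqrt(-74 + 79)*s(-6, -10) - 53 = sqrt(-74 + 79)*(2/3) - 53 = sqrt(5)*(2/3) - 53 = 2*sqrt(5)/3 - 53 = -53 + 2*sqrt(5)/3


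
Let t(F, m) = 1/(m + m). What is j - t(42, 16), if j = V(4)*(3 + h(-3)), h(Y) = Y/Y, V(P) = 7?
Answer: 895/32 ≈ 27.969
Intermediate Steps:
t(F, m) = 1/(2*m)
h(Y) = 1
j = 28 (j = 7*(3 + 1) = 7*4 = 28)
j - t(42, 16) = 28 - 1/(2*16) = 28 - 1*1/32 = 28 - 1/32 = 895/32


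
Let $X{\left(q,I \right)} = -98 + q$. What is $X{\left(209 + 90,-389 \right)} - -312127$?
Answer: $312328$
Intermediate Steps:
$X{\left(209 + 90,-389 \right)} - -312127 = \left(-98 + \left(209 + 90\right)\right) - -312127 = \left(-98 + 299\right) + 312127 = 201 + 312127 = 312328$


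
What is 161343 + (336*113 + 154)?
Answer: 199465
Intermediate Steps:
161343 + (336*113 + 154) = 161343 + (37968 + 154) = 161343 + 38122 = 199465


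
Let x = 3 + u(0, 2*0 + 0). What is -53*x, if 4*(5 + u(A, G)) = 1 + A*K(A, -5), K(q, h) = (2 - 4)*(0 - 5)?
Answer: 371/4 ≈ 92.750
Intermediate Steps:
K(q, h) = 10 (K(q, h) = -2*(-5) = 10)
u(A, G) = -19/4 + 5*A/2 (u(A, G) = -5 + (1 + A*10)/4 = -5 + (1 + 10*A)/4 = -5 + (¼ + 5*A/2) = -19/4 + 5*A/2)
x = -7/4 (x = 3 + (-19/4 + (5/2)*0) = 3 + (-19/4 + 0) = 3 - 19/4 = -7/4 ≈ -1.7500)
-53*x = -53*(-7/4) = 371/4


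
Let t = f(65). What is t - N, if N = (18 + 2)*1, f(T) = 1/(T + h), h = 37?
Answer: -2039/102 ≈ -19.990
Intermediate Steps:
f(T) = 1/(37 + T) (f(T) = 1/(T + 37) = 1/(37 + T))
t = 1/102 (t = 1/(37 + 65) = 1/102 ≈ 0.0098039)
N = 20 (N = 20*1 = 20)
t - N = 1/102 - 1*20 = 1/102 - 20 = -2039/102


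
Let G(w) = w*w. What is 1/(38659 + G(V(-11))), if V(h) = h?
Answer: 1/38780 ≈ 2.5786e-5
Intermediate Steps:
G(w) = w**2
1/(38659 + G(V(-11))) = 1/(38659 + (-11)**2) = 1/(38659 + 121) = 1/38780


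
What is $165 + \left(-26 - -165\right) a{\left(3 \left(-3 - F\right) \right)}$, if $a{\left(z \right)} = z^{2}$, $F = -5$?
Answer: $5169$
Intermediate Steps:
$165 + \left(-26 - -165\right) a{\left(3 \left(-3 - F\right) \right)} = 165 + \left(-26 - -165\right) \left(3 \left(-3 - -5\right)\right)^{2} = 165 + \left(-26 + 165\right) \left(3 \left(-3 + 5\right)\right)^{2} = 165 + 139 \left(3 \cdot 2\right)^{2} = 165 + 139 \cdot 6^{2} = 165 + 139 \cdot 36 = 165 + 5004 = 5169$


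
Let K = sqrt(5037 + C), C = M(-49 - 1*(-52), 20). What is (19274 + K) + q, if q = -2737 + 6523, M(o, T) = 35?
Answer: 23060 + 4*sqrt(317) ≈ 23131.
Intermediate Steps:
C = 35
q = 3786
K = 4*sqrt(317) (K = sqrt(5037 + 35) = sqrt(5072) = 4*sqrt(317) ≈ 71.218)
(19274 + K) + q = (19274 + 4*sqrt(317)) + 3786 = 23060 + 4*sqrt(317)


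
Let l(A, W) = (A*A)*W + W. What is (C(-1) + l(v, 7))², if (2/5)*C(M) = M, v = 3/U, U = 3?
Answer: 529/4 ≈ 132.25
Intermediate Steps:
v = 1 (v = 3/3 = 3*(⅓) = 1)
l(A, W) = W + W*A² (l(A, W) = A²*W + W = W*A² + W = W + W*A²)
C(M) = 5*M/2
(C(-1) + l(v, 7))² = ((5/2)*(-1) + 7*(1 + 1²))² = (-5/2 + 7*(1 + 1))² = (-5/2 + 7*2)² = (-5/2 + 14)² = (23/2)² = 529/4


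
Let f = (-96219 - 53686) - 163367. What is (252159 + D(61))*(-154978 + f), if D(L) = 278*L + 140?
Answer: -126079590250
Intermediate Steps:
f = -313272 (f = -149905 - 163367 = -313272)
D(L) = 140 + 278*L
(252159 + D(61))*(-154978 + f) = (252159 + (140 + 278*61))*(-154978 - 313272) = (252159 + (140 + 16958))*(-468250) = (252159 + 17098)*(-468250) = 269257*(-468250) = -126079590250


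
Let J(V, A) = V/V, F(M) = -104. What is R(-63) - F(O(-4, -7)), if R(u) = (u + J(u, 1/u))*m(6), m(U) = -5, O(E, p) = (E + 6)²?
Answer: 414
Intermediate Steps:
O(E, p) = (6 + E)²
J(V, A) = 1
R(u) = -5 - 5*u (R(u) = (u + 1)*(-5) = (1 + u)*(-5) = -5 - 5*u)
R(-63) - F(O(-4, -7)) = (-5 - 5*(-63)) - 1*(-104) = (-5 + 315) + 104 = 310 + 104 = 414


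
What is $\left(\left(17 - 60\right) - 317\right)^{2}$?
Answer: $129600$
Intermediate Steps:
$\left(\left(17 - 60\right) - 317\right)^{2} = \left(-43 - 317\right)^{2} = \left(-360\right)^{2} = 129600$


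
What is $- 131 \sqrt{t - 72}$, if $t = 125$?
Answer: $- 131 \sqrt{53} \approx -953.69$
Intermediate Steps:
$- 131 \sqrt{t - 72} = - 131 \sqrt{125 - 72} = - 131 \sqrt{53}$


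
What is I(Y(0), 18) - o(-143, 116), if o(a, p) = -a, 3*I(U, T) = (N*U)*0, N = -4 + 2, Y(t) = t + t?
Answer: -143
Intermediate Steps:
Y(t) = 2*t
N = -2
I(U, T) = 0 (I(U, T) = (-2*U*0)/3 = (⅓)*0 = 0)
I(Y(0), 18) - o(-143, 116) = 0 - (-1)*(-143) = 0 - 1*143 = 0 - 143 = -143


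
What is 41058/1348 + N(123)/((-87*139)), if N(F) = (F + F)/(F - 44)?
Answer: 6537384253/214634626 ≈ 30.458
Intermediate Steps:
N(F) = 2*F/(-44 + F) (N(F) = (2*F)/(-44 + F) = 2*F/(-44 + F))
41058/1348 + N(123)/((-87*139)) = 41058/1348 + (2*123/(-44 + 123))/((-87*139)) = 41058*(1/1348) + (2*123/79)/(-12093) = 20529/674 + (2*123*(1/79))*(-1/12093) = 20529/674 + (246/79)*(-1/12093) = 20529/674 - 82/318449 = 6537384253/214634626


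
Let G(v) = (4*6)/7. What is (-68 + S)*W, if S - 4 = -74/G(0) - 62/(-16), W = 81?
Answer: -52947/8 ≈ -6618.4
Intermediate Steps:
G(v) = 24/7 (G(v) = 24*(⅐) = 24/7)
S = -329/24 (S = 4 + (-74/24/7 - 62/(-16)) = 4 + (-74*7/24 - 62*(-1/16)) = 4 + (-259/12 + 31/8) = 4 - 425/24 = -329/24 ≈ -13.708)
(-68 + S)*W = (-68 - 329/24)*81 = -1961/24*81 = -52947/8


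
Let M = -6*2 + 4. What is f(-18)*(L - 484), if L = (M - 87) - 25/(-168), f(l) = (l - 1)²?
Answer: -35106167/168 ≈ -2.0897e+5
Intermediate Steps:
M = -8 (M = -12 + 4 = -8)
f(l) = (-1 + l)²
L = -15935/168 (L = (-8 - 87) - 25/(-168) = -95 - 25*(-1/168) = -95 + 25/168 = -15935/168 ≈ -94.851)
f(-18)*(L - 484) = (-1 - 18)²*(-15935/168 - 484) = (-19)²*(-97247/168) = 361*(-97247/168) = -35106167/168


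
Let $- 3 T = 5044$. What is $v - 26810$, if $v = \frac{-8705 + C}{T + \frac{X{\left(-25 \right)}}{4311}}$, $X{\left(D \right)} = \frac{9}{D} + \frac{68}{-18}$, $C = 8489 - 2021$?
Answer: $- \frac{43720978479035}{1630852231} \approx -26809.0$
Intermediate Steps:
$C = 6468$ ($C = 8489 - 2021 = 6468$)
$X{\left(D \right)} = - \frac{34}{9} + \frac{9}{D}$ ($X{\left(D \right)} = \frac{9}{D} + 68 \left(- \frac{1}{18}\right) = \frac{9}{D} - \frac{34}{9} = - \frac{34}{9} + \frac{9}{D}$)
$T = - \frac{5044}{3}$ ($T = \left(- \frac{1}{3}\right) 5044 = - \frac{5044}{3} \approx -1681.3$)
$v = \frac{2169834075}{1630852231}$ ($v = \frac{-8705 + 6468}{- \frac{5044}{3} + \frac{- \frac{34}{9} + \frac{9}{-25}}{4311}} = - \frac{2237}{- \frac{5044}{3} + \left(- \frac{34}{9} + 9 \left(- \frac{1}{25}\right)\right) \frac{1}{4311}} = - \frac{2237}{- \frac{5044}{3} + \left(- \frac{34}{9} - \frac{9}{25}\right) \frac{1}{4311}} = - \frac{2237}{- \frac{5044}{3} - \frac{931}{969975}} = - \frac{2237}{- \frac{1630852231}{969975}} = \left(-2237\right) \left(- \frac{969975}{1630852231}\right) = \frac{2169834075}{1630852231} \approx 1.3305$)
$v - 26810 = \frac{2169834075}{1630852231} - 26810 = - \frac{43720978479035}{1630852231}$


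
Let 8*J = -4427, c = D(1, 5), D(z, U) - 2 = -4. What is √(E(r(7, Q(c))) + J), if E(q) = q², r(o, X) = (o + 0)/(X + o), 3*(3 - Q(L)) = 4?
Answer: I*√1494562/52 ≈ 23.51*I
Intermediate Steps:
D(z, U) = -2 (D(z, U) = 2 - 4 = -2)
c = -2
Q(L) = 5/3 (Q(L) = 3 - ⅓*4 = 3 - 4/3 = 5/3)
r(o, X) = o/(X + o)
J = -4427/8 (J = (⅛)*(-4427) = -4427/8 ≈ -553.38)
√(E(r(7, Q(c))) + J) = √((7/(5/3 + 7))² - 4427/8) = √((7/(26/3))² - 4427/8) = √((7*(3/26))² - 4427/8) = √((21/26)² - 4427/8) = √(441/676 - 4427/8) = √(-747281/1352) = I*√1494562/52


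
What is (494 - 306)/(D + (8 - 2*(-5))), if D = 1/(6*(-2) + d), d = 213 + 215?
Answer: 78208/7489 ≈ 10.443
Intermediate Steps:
d = 428
D = 1/416 (D = 1/(6*(-2) + 428) = 1/(-12 + 428) = 1/416 ≈ 0.0024038)
(494 - 306)/(D + (8 - 2*(-5))) = (494 - 306)/(1/416 + (8 - 2*(-5))) = 188/(1/416 + (8 + 10)) = 188/(1/416 + 18) = 188/(7489/416) = 188*(416/7489) = 78208/7489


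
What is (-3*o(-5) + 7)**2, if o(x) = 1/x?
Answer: 1444/25 ≈ 57.760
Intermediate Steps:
(-3*o(-5) + 7)**2 = (-3/(-5) + 7)**2 = (-3*(-1/5) + 7)**2 = (3/5 + 7)**2 = (38/5)**2 = 1444/25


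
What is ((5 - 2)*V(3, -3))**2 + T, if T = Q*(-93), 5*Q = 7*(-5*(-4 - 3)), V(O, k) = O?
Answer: -4476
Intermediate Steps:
Q = 49 (Q = (7*(-5*(-4 - 3)))/5 = (7*(-5*(-7)))/5 = (7*35)/5 = (1/5)*245 = 49)
T = -4557 (T = 49*(-93) = -4557)
((5 - 2)*V(3, -3))**2 + T = ((5 - 2)*3)**2 - 4557 = (3*3)**2 - 4557 = 9**2 - 4557 = 81 - 4557 = -4476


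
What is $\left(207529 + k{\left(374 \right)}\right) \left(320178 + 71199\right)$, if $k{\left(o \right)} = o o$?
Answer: $135966326685$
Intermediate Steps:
$k{\left(o \right)} = o^{2}$
$\left(207529 + k{\left(374 \right)}\right) \left(320178 + 71199\right) = \left(207529 + 374^{2}\right) \left(320178 + 71199\right) = \left(207529 + 139876\right) 391377 = 347405 \cdot 391377 = 135966326685$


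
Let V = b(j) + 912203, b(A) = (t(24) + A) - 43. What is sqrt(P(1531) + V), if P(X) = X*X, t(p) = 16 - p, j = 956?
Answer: sqrt(3257069) ≈ 1804.7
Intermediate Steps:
b(A) = -51 + A (b(A) = ((16 - 1*24) + A) - 43 = ((16 - 24) + A) - 43 = (-8 + A) - 43 = -51 + A)
P(X) = X**2
V = 913108 (V = (-51 + 956) + 912203 = 905 + 912203 = 913108)
sqrt(P(1531) + V) = sqrt(1531**2 + 913108) = sqrt(2343961 + 913108) = sqrt(3257069)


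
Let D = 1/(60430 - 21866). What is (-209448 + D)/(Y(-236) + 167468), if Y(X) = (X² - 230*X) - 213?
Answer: -8077152671/10691136284 ≈ -0.75550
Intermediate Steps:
Y(X) = -213 + X² - 230*X
D = 1/38564 ≈ 2.5931e-5
(-209448 + D)/(Y(-236) + 167468) = (-209448 + 1/38564)/((-213 + (-236)² - 230*(-236)) + 167468) = -8077152671/(38564*((-213 + 55696 + 54280) + 167468)) = -8077152671/(38564*(109763 + 167468)) = -8077152671/38564/277231 = -8077152671/38564*1/277231 = -8077152671/10691136284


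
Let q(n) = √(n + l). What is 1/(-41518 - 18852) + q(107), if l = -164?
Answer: -1/60370 + I*√57 ≈ -1.6565e-5 + 7.5498*I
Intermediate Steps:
q(n) = √(-164 + n) (q(n) = √(n - 164) = √(-164 + n))
1/(-41518 - 18852) + q(107) = 1/(-41518 - 18852) + √(-164 + 107) = 1/(-60370) + √(-57) = -1/60370 + I*√57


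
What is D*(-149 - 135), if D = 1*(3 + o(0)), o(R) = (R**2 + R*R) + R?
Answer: -852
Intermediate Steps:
o(R) = R + 2*R**2 (o(R) = (R**2 + R**2) + R = 2*R**2 + R = R + 2*R**2)
D = 3 (D = 1*(3 + 0*(1 + 2*0)) = 1*(3 + 0*(1 + 0)) = 1*(3 + 0*1) = 1*(3 + 0) = 1*3 = 3)
D*(-149 - 135) = 3*(-149 - 135) = 3*(-284) = -852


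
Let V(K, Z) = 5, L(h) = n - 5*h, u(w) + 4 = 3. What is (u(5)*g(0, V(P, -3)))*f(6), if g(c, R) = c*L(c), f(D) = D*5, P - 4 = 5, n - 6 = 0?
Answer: 0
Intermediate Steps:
n = 6 (n = 6 + 0 = 6)
u(w) = -1 (u(w) = -4 + 3 = -1)
P = 9 (P = 4 + 5 = 9)
L(h) = 6 - 5*h
f(D) = 5*D
g(c, R) = c*(6 - 5*c)
(u(5)*g(0, V(P, -3)))*f(6) = (-0*(6 - 5*0))*(5*6) = -0*(6 + 0)*30 = -0*6*30 = -1*0*30 = 0*30 = 0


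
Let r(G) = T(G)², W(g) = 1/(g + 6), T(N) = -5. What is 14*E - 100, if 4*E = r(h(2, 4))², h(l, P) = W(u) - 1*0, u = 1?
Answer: 4175/2 ≈ 2087.5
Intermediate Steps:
W(g) = 1/(6 + g)
h(l, P) = ⅐ (h(l, P) = 1/(6 + 1) - 1*0 = 1/7 + 0 = ⅐ + 0 = ⅐)
r(G) = 25 (r(G) = (-5)² = 25)
E = 625/4 (E = (¼)*25² = (¼)*625 = 625/4 ≈ 156.25)
14*E - 100 = 14*(625/4) - 100 = 4375/2 - 100 = 4175/2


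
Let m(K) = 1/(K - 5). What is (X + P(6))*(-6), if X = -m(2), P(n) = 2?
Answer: -14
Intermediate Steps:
m(K) = 1/(-5 + K)
X = ⅓ (X = -1/(-5 + 2) = -1/(-3) = -1*(-⅓) = ⅓ ≈ 0.33333)
(X + P(6))*(-6) = (⅓ + 2)*(-6) = (7/3)*(-6) = -14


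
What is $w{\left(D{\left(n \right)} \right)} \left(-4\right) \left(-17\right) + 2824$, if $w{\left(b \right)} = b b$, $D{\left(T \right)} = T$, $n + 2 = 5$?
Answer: $3436$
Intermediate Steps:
$n = 3$ ($n = -2 + 5 = 3$)
$w{\left(b \right)} = b^{2}$
$w{\left(D{\left(n \right)} \right)} \left(-4\right) \left(-17\right) + 2824 = 3^{2} \left(-4\right) \left(-17\right) + 2824 = 9 \left(-4\right) \left(-17\right) + 2824 = \left(-36\right) \left(-17\right) + 2824 = 612 + 2824 = 3436$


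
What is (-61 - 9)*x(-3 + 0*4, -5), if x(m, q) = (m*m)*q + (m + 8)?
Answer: 2800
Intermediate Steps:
x(m, q) = 8 + m + q*m² (x(m, q) = m²*q + (8 + m) = q*m² + (8 + m) = 8 + m + q*m²)
(-61 - 9)*x(-3 + 0*4, -5) = (-61 - 9)*(8 + (-3 + 0*4) - 5*(-3 + 0*4)²) = -70*(8 + (-3 + 0) - 5*(-3 + 0)²) = -70*(8 - 3 - 5*(-3)²) = -70*(8 - 3 - 5*9) = -70*(8 - 3 - 45) = -70*(-40) = 2800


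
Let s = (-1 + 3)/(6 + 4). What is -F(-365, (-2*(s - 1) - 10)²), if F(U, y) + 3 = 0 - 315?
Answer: 318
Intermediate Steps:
s = ⅕ (s = 2/10 = 2*(⅒) = ⅕ ≈ 0.20000)
F(U, y) = -318 (F(U, y) = -3 + (0 - 315) = -3 - 315 = -318)
-F(-365, (-2*(s - 1) - 10)²) = -1*(-318) = 318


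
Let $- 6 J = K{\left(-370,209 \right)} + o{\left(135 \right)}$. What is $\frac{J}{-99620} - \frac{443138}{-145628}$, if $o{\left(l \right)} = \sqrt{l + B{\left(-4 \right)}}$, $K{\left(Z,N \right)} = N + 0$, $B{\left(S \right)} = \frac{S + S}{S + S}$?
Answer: $\frac{66225720403}{21761192040} + \frac{\sqrt{34}}{298860} \approx 3.0433$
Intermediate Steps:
$B{\left(S \right)} = 1$ ($B{\left(S \right)} = \frac{2 S}{2 S} = 2 S \frac{1}{2 S} = 1$)
$K{\left(Z,N \right)} = N$
$o{\left(l \right)} = \sqrt{1 + l}$ ($o{\left(l \right)} = \sqrt{l + 1} = \sqrt{1 + l}$)
$J = - \frac{209}{6} - \frac{\sqrt{34}}{3}$ ($J = - \frac{209 + \sqrt{1 + 135}}{6} = - \frac{209 + \sqrt{136}}{6} = - \frac{209 + 2 \sqrt{34}}{6} = - \frac{209}{6} - \frac{\sqrt{34}}{3} \approx -36.777$)
$\frac{J}{-99620} - \frac{443138}{-145628} = \frac{- \frac{209}{6} - \frac{\sqrt{34}}{3}}{-99620} - \frac{443138}{-145628} = \left(- \frac{209}{6} - \frac{\sqrt{34}}{3}\right) \left(- \frac{1}{99620}\right) - - \frac{221569}{72814} = \left(\frac{209}{597720} + \frac{\sqrt{34}}{298860}\right) + \frac{221569}{72814} = \frac{66225720403}{21761192040} + \frac{\sqrt{34}}{298860}$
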